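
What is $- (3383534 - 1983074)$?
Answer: $-1400460$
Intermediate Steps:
$- (3383534 - 1983074) = \left(-1\right) 1400460 = -1400460$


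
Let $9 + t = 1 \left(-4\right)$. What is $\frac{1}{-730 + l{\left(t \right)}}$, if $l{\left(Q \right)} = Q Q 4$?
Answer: $- \frac{1}{54} \approx -0.018519$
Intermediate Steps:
$t = -13$ ($t = -9 + 1 \left(-4\right) = -9 - 4 = -13$)
$l{\left(Q \right)} = 4 Q^{2}$ ($l{\left(Q \right)} = Q^{2} \cdot 4 = 4 Q^{2}$)
$\frac{1}{-730 + l{\left(t \right)}} = \frac{1}{-730 + 4 \left(-13\right)^{2}} = \frac{1}{-730 + 4 \cdot 169} = \frac{1}{-730 + 676} = \frac{1}{-54} = - \frac{1}{54}$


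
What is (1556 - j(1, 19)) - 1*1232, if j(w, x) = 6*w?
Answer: 318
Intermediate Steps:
(1556 - j(1, 19)) - 1*1232 = (1556 - 6) - 1*1232 = (1556 - 1*6) - 1232 = (1556 - 6) - 1232 = 1550 - 1232 = 318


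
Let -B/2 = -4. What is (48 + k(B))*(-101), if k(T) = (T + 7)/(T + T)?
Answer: -79083/16 ≈ -4942.7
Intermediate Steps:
B = 8 (B = -2*(-4) = 8)
k(T) = (7 + T)/(2*T) (k(T) = (7 + T)/((2*T)) = (7 + T)*(1/(2*T)) = (7 + T)/(2*T))
(48 + k(B))*(-101) = (48 + (½)*(7 + 8)/8)*(-101) = (48 + (½)*(⅛)*15)*(-101) = (48 + 15/16)*(-101) = (783/16)*(-101) = -79083/16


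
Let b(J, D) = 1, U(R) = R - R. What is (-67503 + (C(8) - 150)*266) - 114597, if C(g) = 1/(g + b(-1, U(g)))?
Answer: -1997734/9 ≈ -2.2197e+5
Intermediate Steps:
U(R) = 0
C(g) = 1/(1 + g) (C(g) = 1/(g + 1) = 1/(1 + g))
(-67503 + (C(8) - 150)*266) - 114597 = (-67503 + (1/(1 + 8) - 150)*266) - 114597 = (-67503 + (1/9 - 150)*266) - 114597 = (-67503 + (⅑ - 150)*266) - 114597 = (-67503 - 1349/9*266) - 114597 = (-67503 - 358834/9) - 114597 = -966361/9 - 114597 = -1997734/9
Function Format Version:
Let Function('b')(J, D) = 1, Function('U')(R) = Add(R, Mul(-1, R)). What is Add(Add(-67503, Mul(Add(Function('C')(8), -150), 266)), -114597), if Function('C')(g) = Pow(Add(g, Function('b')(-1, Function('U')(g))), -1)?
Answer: Rational(-1997734, 9) ≈ -2.2197e+5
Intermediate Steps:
Function('U')(R) = 0
Function('C')(g) = Pow(Add(1, g), -1) (Function('C')(g) = Pow(Add(g, 1), -1) = Pow(Add(1, g), -1))
Add(Add(-67503, Mul(Add(Function('C')(8), -150), 266)), -114597) = Add(Add(-67503, Mul(Add(Pow(Add(1, 8), -1), -150), 266)), -114597) = Add(Add(-67503, Mul(Add(Pow(9, -1), -150), 266)), -114597) = Add(Add(-67503, Mul(Add(Rational(1, 9), -150), 266)), -114597) = Add(Add(-67503, Mul(Rational(-1349, 9), 266)), -114597) = Add(Add(-67503, Rational(-358834, 9)), -114597) = Add(Rational(-966361, 9), -114597) = Rational(-1997734, 9)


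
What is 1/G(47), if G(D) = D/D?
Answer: 1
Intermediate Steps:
G(D) = 1
1/G(47) = 1/1 = 1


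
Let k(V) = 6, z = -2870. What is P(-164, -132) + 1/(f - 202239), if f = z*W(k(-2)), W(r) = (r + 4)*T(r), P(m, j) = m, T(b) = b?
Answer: -61407997/374439 ≈ -164.00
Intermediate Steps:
W(r) = r*(4 + r) (W(r) = (r + 4)*r = (4 + r)*r = r*(4 + r))
f = -172200 (f = -17220*(4 + 6) = -17220*10 = -2870*60 = -172200)
P(-164, -132) + 1/(f - 202239) = -164 + 1/(-172200 - 202239) = -164 + 1/(-374439) = -164 - 1/374439 = -61407997/374439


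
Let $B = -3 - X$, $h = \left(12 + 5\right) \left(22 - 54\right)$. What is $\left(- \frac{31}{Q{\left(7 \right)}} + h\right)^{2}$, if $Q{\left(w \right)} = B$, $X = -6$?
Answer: $\frac{2765569}{9} \approx 3.0729 \cdot 10^{5}$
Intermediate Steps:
$h = -544$ ($h = 17 \left(-32\right) = -544$)
$B = 3$ ($B = -3 - -6 = -3 + 6 = 3$)
$Q{\left(w \right)} = 3$
$\left(- \frac{31}{Q{\left(7 \right)}} + h\right)^{2} = \left(- \frac{31}{3} - 544\right)^{2} = \left(- \frac{1663}{3}\right)^{2} = \frac{2765569}{9}$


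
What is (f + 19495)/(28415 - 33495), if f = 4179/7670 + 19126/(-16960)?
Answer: -126794808171/33041132800 ≈ -3.8375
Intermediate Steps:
f = -3791029/6504160 (f = 4179*(1/7670) + 19126*(-1/16960) = 4179/7670 - 9563/8480 = -3791029/6504160 ≈ -0.58286)
(f + 19495)/(28415 - 33495) = (-3791029/6504160 + 19495)/(28415 - 33495) = (126794808171/6504160)/(-5080) = (126794808171/6504160)*(-1/5080) = -126794808171/33041132800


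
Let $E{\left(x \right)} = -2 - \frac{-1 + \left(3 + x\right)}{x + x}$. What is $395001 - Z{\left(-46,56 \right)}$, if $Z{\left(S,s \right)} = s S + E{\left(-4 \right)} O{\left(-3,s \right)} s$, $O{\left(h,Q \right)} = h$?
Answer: $397199$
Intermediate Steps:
$E{\left(x \right)} = -2 - \frac{2 + x}{2 x}$
$Z{\left(S,s \right)} = \frac{27 s}{4} + S s$ ($Z{\left(S,s \right)} = s S + \left(- \frac{5}{2} - \frac{1}{-4}\right) \left(-3\right) s = S s + \left(- \frac{5}{2} - - \frac{1}{4}\right) \left(-3\right) s = S s + \left(- \frac{5}{2} + \frac{1}{4}\right) \left(-3\right) s = S s + \left(- \frac{9}{4}\right) \left(-3\right) s = S s + \frac{27 s}{4} = \frac{27 s}{4} + S s$)
$395001 - Z{\left(-46,56 \right)} = 395001 - \frac{1}{4} \cdot 56 \left(27 + 4 \left(-46\right)\right) = 395001 - \frac{1}{4} \cdot 56 \left(27 - 184\right) = 395001 - \frac{1}{4} \cdot 56 \left(-157\right) = 395001 - -2198 = 395001 + 2198 = 397199$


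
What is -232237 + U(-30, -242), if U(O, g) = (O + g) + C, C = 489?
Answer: -232020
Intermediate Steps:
U(O, g) = 489 + O + g (U(O, g) = (O + g) + 489 = 489 + O + g)
-232237 + U(-30, -242) = -232237 + (489 - 30 - 242) = -232237 + 217 = -232020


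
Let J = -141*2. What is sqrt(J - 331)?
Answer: I*sqrt(613) ≈ 24.759*I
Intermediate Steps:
J = -282
sqrt(J - 331) = sqrt(-282 - 331) = sqrt(-613) = I*sqrt(613)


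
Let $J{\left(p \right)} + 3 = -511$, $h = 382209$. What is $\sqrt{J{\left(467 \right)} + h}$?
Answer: $\sqrt{381695} \approx 617.81$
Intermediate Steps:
$J{\left(p \right)} = -514$ ($J{\left(p \right)} = -3 - 511 = -514$)
$\sqrt{J{\left(467 \right)} + h} = \sqrt{-514 + 382209} = \sqrt{381695}$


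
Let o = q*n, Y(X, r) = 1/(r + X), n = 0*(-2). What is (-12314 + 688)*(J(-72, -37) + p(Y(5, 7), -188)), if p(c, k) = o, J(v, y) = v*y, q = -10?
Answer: -30971664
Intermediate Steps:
n = 0
Y(X, r) = 1/(X + r)
o = 0 (o = -10*0 = 0)
p(c, k) = 0
(-12314 + 688)*(J(-72, -37) + p(Y(5, 7), -188)) = (-12314 + 688)*(-72*(-37) + 0) = -11626*(2664 + 0) = -11626*2664 = -30971664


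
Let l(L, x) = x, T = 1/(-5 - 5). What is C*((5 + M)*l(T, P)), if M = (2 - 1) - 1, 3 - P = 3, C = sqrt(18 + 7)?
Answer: 0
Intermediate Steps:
C = 5 (C = sqrt(25) = 5)
T = -1/10 (T = 1/(-10) = -1/10 ≈ -0.10000)
P = 0 (P = 3 - 1*3 = 3 - 3 = 0)
M = 0 (M = 1 - 1 = 0)
C*((5 + M)*l(T, P)) = 5*((5 + 0)*0) = 5*(5*0) = 5*0 = 0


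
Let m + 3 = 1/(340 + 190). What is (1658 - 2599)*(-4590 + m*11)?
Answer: 2305618439/530 ≈ 4.3502e+6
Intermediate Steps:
m = -1589/530 (m = -3 + 1/(340 + 190) = -3 + 1/530 = -1589/530 ≈ -2.9981)
(1658 - 2599)*(-4590 + m*11) = (1658 - 2599)*(-4590 - 1589/530*11) = -941*(-4590 - 17479/530) = -941*(-2450179/530) = 2305618439/530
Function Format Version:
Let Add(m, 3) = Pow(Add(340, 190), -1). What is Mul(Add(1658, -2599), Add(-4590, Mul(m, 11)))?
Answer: Rational(2305618439, 530) ≈ 4.3502e+6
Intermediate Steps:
m = Rational(-1589, 530) (m = Add(-3, Pow(Add(340, 190), -1)) = Add(-3, Pow(530, -1)) = Add(-3, Rational(1, 530)) = Rational(-1589, 530) ≈ -2.9981)
Mul(Add(1658, -2599), Add(-4590, Mul(m, 11))) = Mul(Add(1658, -2599), Add(-4590, Mul(Rational(-1589, 530), 11))) = Mul(-941, Add(-4590, Rational(-17479, 530))) = Mul(-941, Rational(-2450179, 530)) = Rational(2305618439, 530)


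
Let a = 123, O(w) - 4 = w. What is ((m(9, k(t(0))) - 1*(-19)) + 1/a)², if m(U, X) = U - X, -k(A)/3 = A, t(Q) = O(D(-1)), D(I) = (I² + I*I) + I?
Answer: 27984100/15129 ≈ 1849.7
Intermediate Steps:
D(I) = I + 2*I² (D(I) = (I² + I²) + I = 2*I² + I = I + 2*I²)
O(w) = 4 + w
t(Q) = 5 (t(Q) = 4 - (1 + 2*(-1)) = 4 - (1 - 2) = 4 - 1*(-1) = 4 + 1 = 5)
k(A) = -3*A
((m(9, k(t(0))) - 1*(-19)) + 1/a)² = (((9 - (-3)*5) - 1*(-19)) + 1/123)² = (((9 - 1*(-15)) + 19) + 1/123)² = (((9 + 15) + 19) + 1/123)² = ((24 + 19) + 1/123)² = (43 + 1/123)² = (5290/123)² = 27984100/15129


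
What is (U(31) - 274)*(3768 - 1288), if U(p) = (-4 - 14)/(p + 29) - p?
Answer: -757144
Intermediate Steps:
U(p) = -p - 18/(29 + p) (U(p) = -18/(29 + p) - p = -p - 18/(29 + p))
(U(31) - 274)*(3768 - 1288) = ((-18 - 1*31² - 29*31)/(29 + 31) - 274)*(3768 - 1288) = ((-18 - 1*961 - 899)/60 - 274)*2480 = ((-18 - 961 - 899)/60 - 274)*2480 = ((1/60)*(-1878) - 274)*2480 = (-313/10 - 274)*2480 = -3053/10*2480 = -757144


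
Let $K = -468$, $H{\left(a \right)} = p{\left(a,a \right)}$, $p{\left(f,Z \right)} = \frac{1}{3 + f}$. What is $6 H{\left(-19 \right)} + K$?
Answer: $- \frac{3747}{8} \approx -468.38$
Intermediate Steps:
$H{\left(a \right)} = \frac{1}{3 + a}$
$6 H{\left(-19 \right)} + K = \frac{6}{3 - 19} - 468 = \frac{6}{-16} - 468 = 6 \left(- \frac{1}{16}\right) - 468 = - \frac{3}{8} - 468 = - \frac{3747}{8}$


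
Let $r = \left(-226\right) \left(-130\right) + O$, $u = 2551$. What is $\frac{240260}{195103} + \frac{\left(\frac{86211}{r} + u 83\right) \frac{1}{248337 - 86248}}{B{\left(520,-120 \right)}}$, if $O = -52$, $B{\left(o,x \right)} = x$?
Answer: $\frac{9056310548895133}{7419761146382208} \approx 1.2206$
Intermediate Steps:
$r = 29328$ ($r = \left(-226\right) \left(-130\right) - 52 = 29380 - 52 = 29328$)
$\frac{240260}{195103} + \frac{\left(\frac{86211}{r} + u 83\right) \frac{1}{248337 - 86248}}{B{\left(520,-120 \right)}} = \frac{240260}{195103} + \frac{\left(\frac{86211}{29328} + 2551 \cdot 83\right) \frac{1}{248337 - 86248}}{-120} = 240260 \cdot \frac{1}{195103} + \frac{86211 \cdot \frac{1}{29328} + 211733}{162089} \left(- \frac{1}{120}\right) = \frac{240260}{195103} + \left(\frac{28737}{9776} + 211733\right) \frac{1}{162089} \left(- \frac{1}{120}\right) = \frac{240260}{195103} + \frac{2069930545}{9776} \cdot \frac{1}{162089} \left(- \frac{1}{120}\right) = \frac{240260}{195103} + \frac{2069930545}{1584582064} \left(- \frac{1}{120}\right) = \frac{240260}{195103} - \frac{413986109}{38029969536} = \frac{9056310548895133}{7419761146382208}$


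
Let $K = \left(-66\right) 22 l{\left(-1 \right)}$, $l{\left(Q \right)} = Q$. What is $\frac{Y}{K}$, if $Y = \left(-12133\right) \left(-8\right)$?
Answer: $\frac{2206}{33} \approx 66.849$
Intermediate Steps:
$Y = 97064$
$K = 1452$ ($K = \left(-66\right) 22 \left(-1\right) = \left(-1452\right) \left(-1\right) = 1452$)
$\frac{Y}{K} = \frac{97064}{1452} = 97064 \cdot \frac{1}{1452} = \frac{2206}{33}$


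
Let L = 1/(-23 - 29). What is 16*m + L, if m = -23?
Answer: -19137/52 ≈ -368.02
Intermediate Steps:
L = -1/52 (L = 1/(-52) = -1/52 ≈ -0.019231)
16*m + L = 16*(-23) - 1/52 = -368 - 1/52 = -19137/52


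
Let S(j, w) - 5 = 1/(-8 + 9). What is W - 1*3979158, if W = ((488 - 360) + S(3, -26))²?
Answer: -3961202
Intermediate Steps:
S(j, w) = 6 (S(j, w) = 5 + 1/(-8 + 9) = 5 + 1/1 = 5 + 1 = 6)
W = 17956 (W = ((488 - 360) + 6)² = (128 + 6)² = 134² = 17956)
W - 1*3979158 = 17956 - 1*3979158 = 17956 - 3979158 = -3961202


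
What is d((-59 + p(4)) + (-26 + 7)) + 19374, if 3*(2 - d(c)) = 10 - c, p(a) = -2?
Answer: 19346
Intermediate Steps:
d(c) = -4/3 + c/3 (d(c) = 2 - (10 - c)/3 = 2 + (-10/3 + c/3) = -4/3 + c/3)
d((-59 + p(4)) + (-26 + 7)) + 19374 = (-4/3 + ((-59 - 2) + (-26 + 7))/3) + 19374 = (-4/3 + (-61 - 19)/3) + 19374 = (-4/3 + (⅓)*(-80)) + 19374 = (-4/3 - 80/3) + 19374 = -28 + 19374 = 19346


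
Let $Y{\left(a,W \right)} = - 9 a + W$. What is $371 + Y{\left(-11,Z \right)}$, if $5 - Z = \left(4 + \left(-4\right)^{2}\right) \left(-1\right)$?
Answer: $495$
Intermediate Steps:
$Z = 25$ ($Z = 5 - \left(4 + \left(-4\right)^{2}\right) \left(-1\right) = 5 - \left(4 + 16\right) \left(-1\right) = 5 - 20 \left(-1\right) = 5 - -20 = 5 + 20 = 25$)
$Y{\left(a,W \right)} = W - 9 a$
$371 + Y{\left(-11,Z \right)} = 371 + \left(25 - -99\right) = 371 + \left(25 + 99\right) = 371 + 124 = 495$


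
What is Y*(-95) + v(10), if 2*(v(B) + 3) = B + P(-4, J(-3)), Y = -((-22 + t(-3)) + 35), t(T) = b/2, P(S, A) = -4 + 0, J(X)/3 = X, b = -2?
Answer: 1140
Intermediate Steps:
J(X) = 3*X
P(S, A) = -4
t(T) = -1 (t(T) = -2/2 = -2*½ = -1)
Y = -12 (Y = -((-22 - 1) + 35) = -(-23 + 35) = -1*12 = -12)
v(B) = -5 + B/2 (v(B) = -3 + (B - 4)/2 = -3 + (-4 + B)/2 = -3 + (-2 + B/2) = -5 + B/2)
Y*(-95) + v(10) = -12*(-95) + (-5 + (½)*10) = 1140 + (-5 + 5) = 1140 + 0 = 1140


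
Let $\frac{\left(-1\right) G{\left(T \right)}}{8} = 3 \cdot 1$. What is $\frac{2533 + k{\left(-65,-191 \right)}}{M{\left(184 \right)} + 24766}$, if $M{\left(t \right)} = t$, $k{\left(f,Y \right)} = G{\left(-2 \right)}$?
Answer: $\frac{2509}{24950} \approx 0.10056$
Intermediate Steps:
$G{\left(T \right)} = -24$ ($G{\left(T \right)} = - 8 \cdot 3 \cdot 1 = \left(-8\right) 3 = -24$)
$k{\left(f,Y \right)} = -24$
$\frac{2533 + k{\left(-65,-191 \right)}}{M{\left(184 \right)} + 24766} = \frac{2533 - 24}{184 + 24766} = \frac{2509}{24950}$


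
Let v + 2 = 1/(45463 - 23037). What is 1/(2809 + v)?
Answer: 22426/62949783 ≈ 0.00035625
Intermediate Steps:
v = -44851/22426 (v = -2 + 1/(45463 - 23037) = -2 + 1/22426 = -44851/22426 ≈ -2.0000)
1/(2809 + v) = 1/(2809 - 44851/22426) = 1/(62949783/22426) = 22426/62949783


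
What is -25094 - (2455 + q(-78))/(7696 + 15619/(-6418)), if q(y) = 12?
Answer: -1239090025252/49377309 ≈ -25094.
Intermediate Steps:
-25094 - (2455 + q(-78))/(7696 + 15619/(-6418)) = -25094 - (2455 + 12)/(7696 + 15619/(-6418)) = -25094 - 2467/(7696 + 15619*(-1/6418)) = -25094 - 2467/(7696 - 15619/6418) = -25094 - 2467/49377309/6418 = -25094 - 2467*6418/49377309 = -25094 - 1*15833206/49377309 = -25094 - 15833206/49377309 = -1239090025252/49377309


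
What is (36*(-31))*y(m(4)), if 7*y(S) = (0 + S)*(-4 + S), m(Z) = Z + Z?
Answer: -35712/7 ≈ -5101.7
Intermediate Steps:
m(Z) = 2*Z
y(S) = S*(-4 + S)/7 (y(S) = ((0 + S)*(-4 + S))/7 = (S*(-4 + S))/7 = S*(-4 + S)/7)
(36*(-31))*y(m(4)) = (36*(-31))*((2*4)*(-4 + 2*4)/7) = -1116*8*(-4 + 8)/7 = -1116*8*4/7 = -1116*32/7 = -35712/7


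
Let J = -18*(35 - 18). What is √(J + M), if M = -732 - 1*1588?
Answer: I*√2626 ≈ 51.245*I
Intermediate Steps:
M = -2320 (M = -732 - 1588 = -2320)
J = -306 (J = -18*17 = -306)
√(J + M) = √(-306 - 2320) = √(-2626) = I*√2626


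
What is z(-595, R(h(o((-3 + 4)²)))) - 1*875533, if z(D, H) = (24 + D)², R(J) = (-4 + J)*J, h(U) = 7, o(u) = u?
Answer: -549492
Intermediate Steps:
R(J) = J*(-4 + J)
z(-595, R(h(o((-3 + 4)²)))) - 1*875533 = (24 - 595)² - 1*875533 = (-571)² - 875533 = 326041 - 875533 = -549492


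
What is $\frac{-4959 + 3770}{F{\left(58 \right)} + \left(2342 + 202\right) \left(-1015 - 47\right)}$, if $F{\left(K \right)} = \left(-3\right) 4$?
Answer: $\frac{1189}{2701740} \approx 0.00044009$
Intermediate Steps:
$F{\left(K \right)} = -12$
$\frac{-4959 + 3770}{F{\left(58 \right)} + \left(2342 + 202\right) \left(-1015 - 47\right)} = \frac{-4959 + 3770}{-12 + \left(2342 + 202\right) \left(-1015 - 47\right)} = - \frac{1189}{-12 + 2544 \left(-1062\right)} = - \frac{1189}{-12 - 2701728} = - \frac{1189}{-2701740} = \left(-1189\right) \left(- \frac{1}{2701740}\right) = \frac{1189}{2701740}$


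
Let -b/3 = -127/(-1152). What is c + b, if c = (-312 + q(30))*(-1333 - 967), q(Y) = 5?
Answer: 271142273/384 ≈ 7.0610e+5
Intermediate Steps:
b = -127/384 (b = -(-381)/(-1152) = -(-381)*(-1)/1152 = -3*127/1152 = -127/384 ≈ -0.33073)
c = 706100 (c = (-312 + 5)*(-1333 - 967) = -307*(-2300) = 706100)
c + b = 706100 - 127/384 = 271142273/384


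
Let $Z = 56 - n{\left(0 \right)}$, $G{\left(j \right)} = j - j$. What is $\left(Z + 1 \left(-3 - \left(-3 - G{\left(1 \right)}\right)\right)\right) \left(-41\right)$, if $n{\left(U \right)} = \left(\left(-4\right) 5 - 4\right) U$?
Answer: $-2296$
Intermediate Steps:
$G{\left(j \right)} = 0$
$n{\left(U \right)} = - 24 U$ ($n{\left(U \right)} = \left(-20 - 4\right) U = - 24 U$)
$Z = 56$ ($Z = 56 - \left(-24\right) 0 = 56 - 0 = 56 + 0 = 56$)
$\left(Z + 1 \left(-3 - \left(-3 - G{\left(1 \right)}\right)\right)\right) \left(-41\right) = \left(56 + 1 \left(-3 + \left(\left(4 + 0\right) - 1\right)\right)\right) \left(-41\right) = \left(56 + 1 \left(-3 + \left(4 - 1\right)\right)\right) \left(-41\right) = \left(56 + 1 \left(-3 + 3\right)\right) \left(-41\right) = \left(56 + 1 \cdot 0\right) \left(-41\right) = \left(56 + 0\right) \left(-41\right) = 56 \left(-41\right) = -2296$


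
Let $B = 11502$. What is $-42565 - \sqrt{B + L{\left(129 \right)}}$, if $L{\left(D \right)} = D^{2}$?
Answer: $-42565 - 3 \sqrt{3127} \approx -42733.0$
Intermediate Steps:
$-42565 - \sqrt{B + L{\left(129 \right)}} = -42565 - \sqrt{11502 + 129^{2}} = -42565 - \sqrt{11502 + 16641} = -42565 - \sqrt{28143} = -42565 - 3 \sqrt{3127}$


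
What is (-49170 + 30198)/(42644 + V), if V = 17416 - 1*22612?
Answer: -153/302 ≈ -0.50662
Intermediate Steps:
V = -5196 (V = 17416 - 22612 = -5196)
(-49170 + 30198)/(42644 + V) = (-49170 + 30198)/(42644 - 5196) = -18972/37448 = -18972*1/37448 = -153/302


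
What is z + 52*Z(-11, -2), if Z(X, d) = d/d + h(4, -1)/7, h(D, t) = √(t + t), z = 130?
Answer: 182 + 52*I*√2/7 ≈ 182.0 + 10.506*I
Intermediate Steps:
h(D, t) = √2*√t (h(D, t) = √(2*t) = √2*√t)
Z(X, d) = 1 + I*√2/7 (Z(X, d) = d/d + (√2*√(-1))/7 = 1 + (√2*I)*(⅐) = 1 + (I*√2)*(⅐) = 1 + I*√2/7)
z + 52*Z(-11, -2) = 130 + 52*(1 + I*√2/7) = 130 + (52 + 52*I*√2/7) = 182 + 52*I*√2/7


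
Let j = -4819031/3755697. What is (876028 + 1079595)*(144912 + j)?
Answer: 1064329717741421359/3755697 ≈ 2.8339e+11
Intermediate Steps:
j = -4819031/3755697 (j = -4819031*1/3755697 = -4819031/3755697 ≈ -1.2831)
(876028 + 1079595)*(144912 + j) = (876028 + 1079595)*(144912 - 4819031/3755697) = 1955623*(544240744633/3755697) = 1064329717741421359/3755697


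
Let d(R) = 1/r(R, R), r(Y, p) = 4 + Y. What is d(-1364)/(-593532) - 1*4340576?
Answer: -3503728226027519/807203520 ≈ -4.3406e+6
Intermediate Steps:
d(R) = 1/(4 + R)
d(-1364)/(-593532) - 1*4340576 = 1/((4 - 1364)*(-593532)) - 1*4340576 = -1/593532/(-1360) - 4340576 = -1/1360*(-1/593532) - 4340576 = 1/807203520 - 4340576 = -3503728226027519/807203520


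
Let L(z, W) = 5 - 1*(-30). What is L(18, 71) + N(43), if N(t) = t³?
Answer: 79542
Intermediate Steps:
L(z, W) = 35 (L(z, W) = 5 + 30 = 35)
L(18, 71) + N(43) = 35 + 43³ = 35 + 79507 = 79542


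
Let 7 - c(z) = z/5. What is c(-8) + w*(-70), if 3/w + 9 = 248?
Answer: 9227/1195 ≈ 7.7213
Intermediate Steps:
w = 3/239 (w = 3/(-9 + 248) = 3/239 ≈ 0.012552)
c(z) = 7 - z/5
c(-8) + w*(-70) = (7 - 1/5*(-8)) + (3/239)*(-70) = (7 + 8/5) - 210/239 = 43/5 - 210/239 = 9227/1195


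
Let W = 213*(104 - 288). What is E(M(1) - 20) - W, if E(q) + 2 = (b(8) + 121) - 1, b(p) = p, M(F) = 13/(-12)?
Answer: 39318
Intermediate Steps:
M(F) = -13/12 (M(F) = 13*(-1/12) = -13/12)
W = -39192 (W = 213*(-184) = -39192)
E(q) = 126 (E(q) = -2 + ((8 + 121) - 1) = -2 + (129 - 1) = -2 + 128 = 126)
E(M(1) - 20) - W = 126 - 1*(-39192) = 126 + 39192 = 39318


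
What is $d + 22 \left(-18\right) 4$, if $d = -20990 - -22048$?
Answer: $-526$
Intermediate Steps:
$d = 1058$ ($d = -20990 + 22048 = 1058$)
$d + 22 \left(-18\right) 4 = 1058 + 22 \left(-18\right) 4 = 1058 - 1584 = -526$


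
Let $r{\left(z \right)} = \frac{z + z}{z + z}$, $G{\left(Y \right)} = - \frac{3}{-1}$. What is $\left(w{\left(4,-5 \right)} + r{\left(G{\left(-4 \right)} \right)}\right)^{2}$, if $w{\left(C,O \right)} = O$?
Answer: $16$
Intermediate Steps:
$G{\left(Y \right)} = 3$ ($G{\left(Y \right)} = \left(-3\right) \left(-1\right) = 3$)
$r{\left(z \right)} = 1$ ($r{\left(z \right)} = \frac{2 z}{2 z} = 2 z \frac{1}{2 z} = 1$)
$\left(w{\left(4,-5 \right)} + r{\left(G{\left(-4 \right)} \right)}\right)^{2} = \left(-5 + 1\right)^{2} = \left(-4\right)^{2} = 16$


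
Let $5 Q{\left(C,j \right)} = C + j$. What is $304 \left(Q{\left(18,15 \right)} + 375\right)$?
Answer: $\frac{580032}{5} \approx 1.1601 \cdot 10^{5}$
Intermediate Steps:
$Q{\left(C,j \right)} = \frac{C}{5} + \frac{j}{5}$ ($Q{\left(C,j \right)} = \frac{C + j}{5} = \frac{C}{5} + \frac{j}{5}$)
$304 \left(Q{\left(18,15 \right)} + 375\right) = 304 \left(\left(\frac{1}{5} \cdot 18 + \frac{1}{5} \cdot 15\right) + 375\right) = 304 \left(\left(\frac{18}{5} + 3\right) + 375\right) = 304 \left(\frac{33}{5} + 375\right) = 304 \cdot \frac{1908}{5} = \frac{580032}{5}$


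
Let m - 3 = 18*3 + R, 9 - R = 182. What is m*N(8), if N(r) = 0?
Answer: 0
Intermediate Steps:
R = -173 (R = 9 - 1*182 = 9 - 182 = -173)
m = -116 (m = 3 + (18*3 - 173) = 3 + (54 - 173) = 3 - 119 = -116)
m*N(8) = -116*0 = 0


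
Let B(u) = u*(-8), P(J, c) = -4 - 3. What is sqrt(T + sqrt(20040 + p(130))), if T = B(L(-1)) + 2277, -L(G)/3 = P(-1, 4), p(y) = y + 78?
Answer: sqrt(2109 + 2*sqrt(5062)) ≈ 47.448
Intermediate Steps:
P(J, c) = -7
p(y) = 78 + y
L(G) = 21 (L(G) = -3*(-7) = 21)
B(u) = -8*u
T = 2109 (T = -8*21 + 2277 = -168 + 2277 = 2109)
sqrt(T + sqrt(20040 + p(130))) = sqrt(2109 + sqrt(20040 + (78 + 130))) = sqrt(2109 + sqrt(20040 + 208)) = sqrt(2109 + sqrt(20248)) = sqrt(2109 + 2*sqrt(5062))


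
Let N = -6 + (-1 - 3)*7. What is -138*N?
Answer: 4692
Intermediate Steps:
N = -34 (N = -6 - 4*7 = -6 - 28 = -34)
-138*N = -138*(-34) = 4692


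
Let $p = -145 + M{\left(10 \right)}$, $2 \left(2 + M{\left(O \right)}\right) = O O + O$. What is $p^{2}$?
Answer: $8464$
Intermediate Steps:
$M{\left(O \right)} = -2 + \frac{O}{2} + \frac{O^{2}}{2}$ ($M{\left(O \right)} = -2 + \frac{O O + O}{2} = -2 + \frac{O^{2} + O}{2} = -2 + \frac{O + O^{2}}{2} = -2 + \left(\frac{O}{2} + \frac{O^{2}}{2}\right) = -2 + \frac{O}{2} + \frac{O^{2}}{2}$)
$p = -92$ ($p = -145 + \left(-2 + \frac{1}{2} \cdot 10 + \frac{10^{2}}{2}\right) = -145 + \left(-2 + 5 + \frac{1}{2} \cdot 100\right) = -145 + \left(-2 + 5 + 50\right) = -145 + 53 = -92$)
$p^{2} = \left(-92\right)^{2} = 8464$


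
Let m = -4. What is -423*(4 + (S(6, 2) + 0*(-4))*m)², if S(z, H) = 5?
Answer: -108288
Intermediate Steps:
-423*(4 + (S(6, 2) + 0*(-4))*m)² = -423*(4 + (5 + 0*(-4))*(-4))² = -423*(4 + (5 + 0)*(-4))² = -423*(4 + 5*(-4))² = -423*(4 - 20)² = -423*(-16)² = -423*256 = -108288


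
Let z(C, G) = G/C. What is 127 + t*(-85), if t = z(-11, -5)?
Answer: 972/11 ≈ 88.364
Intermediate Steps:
t = 5/11 (t = -5/(-11) = -5*(-1/11) = 5/11 ≈ 0.45455)
127 + t*(-85) = 127 + (5/11)*(-85) = 127 - 425/11 = 972/11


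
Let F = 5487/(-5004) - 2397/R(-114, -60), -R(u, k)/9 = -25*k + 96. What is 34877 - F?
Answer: 11606189137/332766 ≈ 34878.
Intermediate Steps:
R(u, k) = -864 + 225*k (R(u, k) = -9*(-25*k + 96) = -9*(96 - 25*k) = -864 + 225*k)
F = -309355/332766 (F = 5487/(-5004) - 2397/(-864 + 225*(-60)) = 5487*(-1/5004) - 2397/(-864 - 13500) = -1829/1668 - 2397/(-14364) = -1829/1668 - 2397*(-1/14364) = -1829/1668 + 799/4788 = -309355/332766 ≈ -0.92965)
34877 - F = 34877 - 1*(-309355/332766) = 34877 + 309355/332766 = 11606189137/332766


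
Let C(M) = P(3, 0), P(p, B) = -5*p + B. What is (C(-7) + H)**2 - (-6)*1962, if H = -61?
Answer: 17548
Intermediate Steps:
P(p, B) = B - 5*p
C(M) = -15 (C(M) = 0 - 5*3 = 0 - 15 = -15)
(C(-7) + H)**2 - (-6)*1962 = (-15 - 61)**2 - (-6)*1962 = (-76)**2 - 1*(-11772) = 5776 + 11772 = 17548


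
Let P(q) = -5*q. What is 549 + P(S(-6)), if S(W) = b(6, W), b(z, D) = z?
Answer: 519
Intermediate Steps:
S(W) = 6
549 + P(S(-6)) = 549 - 5*6 = 549 - 30 = 519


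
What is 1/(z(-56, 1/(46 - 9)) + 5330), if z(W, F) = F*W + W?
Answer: 37/195082 ≈ 0.00018966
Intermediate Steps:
z(W, F) = W + F*W
1/(z(-56, 1/(46 - 9)) + 5330) = 1/(-56*(1 + 1/(46 - 9)) + 5330) = 1/(-56*(1 + 1/37) + 5330) = 1/(-56*38/37 + 5330) = 1/(-2128/37 + 5330) = 1/(195082/37) = 37/195082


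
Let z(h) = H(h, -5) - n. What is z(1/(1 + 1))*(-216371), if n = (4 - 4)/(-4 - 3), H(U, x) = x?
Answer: 1081855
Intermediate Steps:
n = 0 (n = 0/(-7) = 0*(-1/7) = 0)
z(h) = -5 (z(h) = -5 - 1*0 = -5 + 0 = -5)
z(1/(1 + 1))*(-216371) = -5*(-216371) = 1081855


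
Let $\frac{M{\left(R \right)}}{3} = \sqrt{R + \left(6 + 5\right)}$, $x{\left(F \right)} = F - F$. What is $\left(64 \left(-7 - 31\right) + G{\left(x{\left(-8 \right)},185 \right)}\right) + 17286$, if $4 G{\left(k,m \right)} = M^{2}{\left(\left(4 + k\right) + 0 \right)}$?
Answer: $\frac{59551}{4} \approx 14888.0$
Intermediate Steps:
$x{\left(F \right)} = 0$
$M{\left(R \right)} = 3 \sqrt{11 + R}$ ($M{\left(R \right)} = 3 \sqrt{R + \left(6 + 5\right)} = 3 \sqrt{R + 11} = 3 \sqrt{11 + R}$)
$G{\left(k,m \right)} = \frac{135}{4} + \frac{9 k}{4}$ ($G{\left(k,m \right)} = \frac{\left(3 \sqrt{11 + \left(\left(4 + k\right) + 0\right)}\right)^{2}}{4} = \frac{\left(3 \sqrt{11 + \left(4 + k\right)}\right)^{2}}{4} = \frac{\left(3 \sqrt{15 + k}\right)^{2}}{4} = \frac{135 + 9 k}{4} = \frac{135}{4} + \frac{9 k}{4}$)
$\left(64 \left(-7 - 31\right) + G{\left(x{\left(-8 \right)},185 \right)}\right) + 17286 = \left(64 \left(-7 - 31\right) + \left(\frac{135}{4} + \frac{9}{4} \cdot 0\right)\right) + 17286 = \left(64 \left(-38\right) + \left(\frac{135}{4} + 0\right)\right) + 17286 = \left(-2432 + \frac{135}{4}\right) + 17286 = - \frac{9593}{4} + 17286 = \frac{59551}{4}$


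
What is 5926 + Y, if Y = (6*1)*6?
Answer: 5962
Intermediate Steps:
Y = 36 (Y = 6*6 = 36)
5926 + Y = 5926 + 36 = 5962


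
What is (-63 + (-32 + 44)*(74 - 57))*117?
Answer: 16497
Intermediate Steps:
(-63 + (-32 + 44)*(74 - 57))*117 = (-63 + 12*17)*117 = (-63 + 204)*117 = 141*117 = 16497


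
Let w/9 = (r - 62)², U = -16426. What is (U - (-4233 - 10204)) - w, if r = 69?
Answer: -2430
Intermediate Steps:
w = 441 (w = 9*(69 - 62)² = 9*7² = 9*49 = 441)
(U - (-4233 - 10204)) - w = (-16426 - (-4233 - 10204)) - 1*441 = (-16426 - 1*(-14437)) - 441 = (-16426 + 14437) - 441 = -1989 - 441 = -2430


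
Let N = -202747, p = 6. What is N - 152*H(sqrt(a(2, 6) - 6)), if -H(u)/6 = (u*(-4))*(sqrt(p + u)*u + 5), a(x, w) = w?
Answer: -202747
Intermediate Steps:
H(u) = 24*u*(5 + u*sqrt(6 + u)) (H(u) = -6*u*(-4)*(sqrt(6 + u)*u + 5) = -6*(-4*u)*(u*sqrt(6 + u) + 5) = -6*(-4*u)*(5 + u*sqrt(6 + u)) = -(-24)*u*(5 + u*sqrt(6 + u)) = 24*u*(5 + u*sqrt(6 + u)))
N - 152*H(sqrt(a(2, 6) - 6)) = -202747 - 3648*sqrt(6 - 6)*(5 + sqrt(6 - 6)*sqrt(6 + sqrt(6 - 6))) = -202747 - 3648*sqrt(0)*(5 + sqrt(0)*sqrt(6 + sqrt(0))) = -202747 - 3648*0*(5 + 0*sqrt(6 + 0)) = -202747 - 3648*0*(5 + 0*sqrt(6)) = -202747 - 3648*0*(5 + 0) = -202747 - 3648*0*5 = -202747 - 152*0 = -202747 + 0 = -202747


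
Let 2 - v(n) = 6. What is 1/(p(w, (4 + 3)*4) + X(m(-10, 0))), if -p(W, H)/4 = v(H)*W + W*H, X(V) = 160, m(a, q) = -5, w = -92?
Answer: 1/8992 ≈ 0.00011121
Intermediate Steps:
v(n) = -4 (v(n) = 2 - 1*6 = 2 - 6 = -4)
p(W, H) = 16*W - 4*H*W (p(W, H) = -4*(-4*W + W*H) = -4*(-4*W + H*W) = 16*W - 4*H*W)
1/(p(w, (4 + 3)*4) + X(m(-10, 0))) = 1/(4*(-92)*(4 - (4 + 3)*4) + 160) = 1/(4*(-92)*(4 - 7*4) + 160) = 1/(4*(-92)*(4 - 1*28) + 160) = 1/(4*(-92)*(4 - 28) + 160) = 1/(4*(-92)*(-24) + 160) = 1/(8832 + 160) = 1/8992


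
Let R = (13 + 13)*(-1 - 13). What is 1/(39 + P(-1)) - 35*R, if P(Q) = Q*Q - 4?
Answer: 458641/36 ≈ 12740.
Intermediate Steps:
P(Q) = -4 + Q² (P(Q) = Q² - 4 = -4 + Q²)
R = -364 (R = 26*(-14) = -364)
1/(39 + P(-1)) - 35*R = 1/(39 + (-4 + (-1)²)) - 35*(-364) = 1/(39 + (-4 + 1)) + 12740 = 1/(39 - 3) + 12740 = 1/36 + 12740 = 458641/36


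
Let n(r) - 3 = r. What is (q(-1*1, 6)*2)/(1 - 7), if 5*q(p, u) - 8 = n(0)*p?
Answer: -1/3 ≈ -0.33333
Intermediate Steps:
n(r) = 3 + r
q(p, u) = 8/5 + 3*p/5 (q(p, u) = 8/5 + ((3 + 0)*p)/5 = 8/5 + (3*p)/5 = 8/5 + 3*p/5)
(q(-1*1, 6)*2)/(1 - 7) = ((8/5 + 3*(-1*1)/5)*2)/(1 - 7) = ((8/5 + (3/5)*(-1))*2)/(-6) = ((8/5 - 3/5)*2)*(-1/6) = (1*2)*(-1/6) = 2*(-1/6) = -1/3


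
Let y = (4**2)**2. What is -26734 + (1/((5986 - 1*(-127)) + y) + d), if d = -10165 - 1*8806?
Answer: -291095144/6369 ≈ -45705.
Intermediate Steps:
d = -18971 (d = -10165 - 8806 = -18971)
y = 256 (y = 16**2 = 256)
-26734 + (1/((5986 - 1*(-127)) + y) + d) = -26734 + (1/((5986 - 1*(-127)) + 256) - 18971) = -26734 + (1/((5986 + 127) + 256) - 18971) = -26734 + (1/(6113 + 256) - 18971) = -26734 + (1/6369 - 18971) = -26734 - 120826298/6369 = -291095144/6369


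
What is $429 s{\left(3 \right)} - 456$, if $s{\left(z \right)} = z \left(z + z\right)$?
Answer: $7266$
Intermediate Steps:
$s{\left(z \right)} = 2 z^{2}$ ($s{\left(z \right)} = z 2 z = 2 z^{2}$)
$429 s{\left(3 \right)} - 456 = 429 \cdot 2 \cdot 3^{2} - 456 = 429 \cdot 2 \cdot 9 - 456 = 429 \cdot 18 - 456 = 7722 - 456 = 7266$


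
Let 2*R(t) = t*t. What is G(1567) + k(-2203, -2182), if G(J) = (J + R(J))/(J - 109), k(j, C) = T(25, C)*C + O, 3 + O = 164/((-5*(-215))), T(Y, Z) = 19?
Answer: -42441432917/1044900 ≈ -40618.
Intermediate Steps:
R(t) = t**2/2 (R(t) = (t*t)/2 = t**2/2)
O = -3061/1075 (O = -3 + 164/((-5*(-215))) = -3 + 164/1075 = -3061/1075 ≈ -2.8474)
k(j, C) = -3061/1075 + 19*C (k(j, C) = 19*C - 3061/1075 = -3061/1075 + 19*C)
G(J) = (J + J**2/2)/(-109 + J) (G(J) = (J + J**2/2)/(J - 109) = (J + J**2/2)/(-109 + J))
G(1567) + k(-2203, -2182) = (1/2)*1567*(2 + 1567)/(-109 + 1567) + (-3061/1075 + 19*(-2182)) = (1/2)*1567*1569/1458 + (-3061/1075 - 41458) = (1/2)*1567*(1/1458)*1569 - 44570411/1075 = 819541/972 - 44570411/1075 = -42441432917/1044900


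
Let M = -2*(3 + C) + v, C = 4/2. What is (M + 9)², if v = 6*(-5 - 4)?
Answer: 3025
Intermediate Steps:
C = 2 (C = 4*(½) = 2)
v = -54 (v = 6*(-9) = -54)
M = -64 (M = -2*(3 + 2) - 54 = -2*5 - 54 = -10 - 54 = -64)
(M + 9)² = (-64 + 9)² = (-55)² = 3025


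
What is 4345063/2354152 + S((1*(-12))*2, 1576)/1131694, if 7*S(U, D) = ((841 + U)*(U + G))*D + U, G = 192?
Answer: 271830189480359/9324628927208 ≈ 29.152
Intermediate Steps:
S(U, D) = U/7 + D*(192 + U)*(841 + U)/7 (S(U, D) = (((841 + U)*(U + 192))*D + U)/7 = (((841 + U)*(192 + U))*D + U)/7 = (((192 + U)*(841 + U))*D + U)/7 = (D*(192 + U)*(841 + U) + U)/7 = (U + D*(192 + U)*(841 + U))/7 = U/7 + D*(192 + U)*(841 + U)/7)
4345063/2354152 + S((1*(-12))*2, 1576)/1131694 = 4345063/2354152 + (((1*(-12))*2)/7 + (161472/7)*1576 + (⅐)*1576*((1*(-12))*2)² + (1033/7)*1576*((1*(-12))*2))/1131694 = 4345063*(1/2354152) + ((-12*2)/7 + 254479872/7 + (⅐)*1576*(-12*2)² + (1033/7)*1576*(-12*2))*(1/1131694) = 4345063/2354152 + ((⅐)*(-24) + 254479872/7 + (⅐)*1576*(-24)² + (1033/7)*1576*(-24))*(1/1131694) = 4345063/2354152 + (-24/7 + 254479872/7 + (⅐)*1576*576 - 39072192/7)*(1/1131694) = 4345063/2354152 + (-24/7 + 254479872/7 + 907776/7 - 39072192/7)*(1/1131694) = 4345063/2354152 + (216315432/7)*(1/1131694) = 4345063/2354152 + 108157716/3960929 = 271830189480359/9324628927208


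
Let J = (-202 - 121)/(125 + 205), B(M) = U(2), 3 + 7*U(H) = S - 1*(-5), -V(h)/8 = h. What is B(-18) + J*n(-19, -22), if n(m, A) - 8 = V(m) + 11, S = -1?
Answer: -128767/770 ≈ -167.23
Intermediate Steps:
V(h) = -8*h
U(H) = ⅐ (U(H) = -3/7 + (-1 - 1*(-5))/7 = -3/7 + (-1 + 5)/7 = -3/7 + (⅐)*4 = -3/7 + 4/7 = ⅐)
B(M) = ⅐
n(m, A) = 19 - 8*m (n(m, A) = 8 + (-8*m + 11) = 8 + (11 - 8*m) = 19 - 8*m)
J = -323/330 ≈ -0.97879
B(-18) + J*n(-19, -22) = ⅐ - 323*(19 - 8*(-19))/330 = ⅐ - 323*(19 + 152)/330 = ⅐ - 323/330*171 = ⅐ - 18411/110 = -128767/770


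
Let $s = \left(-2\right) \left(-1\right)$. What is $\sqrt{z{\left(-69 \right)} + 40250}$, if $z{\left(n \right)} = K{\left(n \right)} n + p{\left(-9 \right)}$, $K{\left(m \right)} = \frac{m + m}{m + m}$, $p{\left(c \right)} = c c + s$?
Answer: $2 \sqrt{10066} \approx 200.66$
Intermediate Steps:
$s = 2$
$p{\left(c \right)} = 2 + c^{2}$ ($p{\left(c \right)} = c c + 2 = c^{2} + 2 = 2 + c^{2}$)
$K{\left(m \right)} = 1$ ($K{\left(m \right)} = \frac{2 m}{2 m} = 2 m \frac{1}{2 m} = 1$)
$z{\left(n \right)} = 83 + n$ ($z{\left(n \right)} = 1 n + \left(2 + \left(-9\right)^{2}\right) = n + \left(2 + 81\right) = n + 83 = 83 + n$)
$\sqrt{z{\left(-69 \right)} + 40250} = \sqrt{\left(83 - 69\right) + 40250} = \sqrt{14 + 40250} = \sqrt{40264} = 2 \sqrt{10066}$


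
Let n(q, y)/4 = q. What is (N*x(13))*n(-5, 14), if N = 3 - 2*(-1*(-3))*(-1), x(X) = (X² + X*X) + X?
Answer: -63180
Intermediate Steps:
x(X) = X + 2*X² (x(X) = (X² + X²) + X = 2*X² + X = X + 2*X²)
n(q, y) = 4*q
N = 9 (N = 3 - 6*(-1) = 3 - 2*(-3) = 3 + 6 = 9)
(N*x(13))*n(-5, 14) = (9*(13*(1 + 2*13)))*(4*(-5)) = (9*(13*(1 + 26)))*(-20) = (9*(13*27))*(-20) = (9*351)*(-20) = 3159*(-20) = -63180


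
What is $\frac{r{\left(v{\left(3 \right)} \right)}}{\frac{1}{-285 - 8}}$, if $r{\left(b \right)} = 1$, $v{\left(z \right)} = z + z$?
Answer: $-293$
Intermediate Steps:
$v{\left(z \right)} = 2 z$
$\frac{r{\left(v{\left(3 \right)} \right)}}{\frac{1}{-285 - 8}} = 1 \frac{1}{\frac{1}{-285 - 8}} = 1 \frac{1}{\frac{1}{-293}} = 1 \frac{1}{- \frac{1}{293}} = 1 \left(-293\right) = -293$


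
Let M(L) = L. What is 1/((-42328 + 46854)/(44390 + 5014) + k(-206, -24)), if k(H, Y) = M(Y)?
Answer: -24702/590585 ≈ -0.041826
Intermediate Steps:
k(H, Y) = Y
1/((-42328 + 46854)/(44390 + 5014) + k(-206, -24)) = 1/((-42328 + 46854)/(44390 + 5014) - 24) = 1/(4526/49404 - 24) = 1/(4526*(1/49404) - 24) = 1/(2263/24702 - 24) = 1/(-590585/24702) = -24702/590585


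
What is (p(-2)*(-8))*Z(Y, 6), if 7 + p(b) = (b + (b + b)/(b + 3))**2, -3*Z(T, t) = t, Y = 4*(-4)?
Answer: 464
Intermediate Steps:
Y = -16
Z(T, t) = -t/3
p(b) = -7 + (b + 2*b/(3 + b))**2 (p(b) = -7 + (b + (b + b)/(b + 3))**2 = -7 + (b + (2*b)/(3 + b))**2 = -7 + (b + 2*b/(3 + b))**2)
(p(-2)*(-8))*Z(Y, 6) = ((-7 + (-2)**2*(5 - 2)**2/(3 - 2)**2)*(-8))*(-1/3*6) = ((-7 + 4*3**2/1**2)*(-8))*(-2) = ((-7 + 4*1*9)*(-8))*(-2) = ((-7 + 36)*(-8))*(-2) = (29*(-8))*(-2) = -232*(-2) = 464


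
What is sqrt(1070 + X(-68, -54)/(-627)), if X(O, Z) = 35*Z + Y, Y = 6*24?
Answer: 2*sqrt(11715077)/209 ≈ 32.753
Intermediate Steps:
Y = 144
X(O, Z) = 144 + 35*Z (X(O, Z) = 35*Z + 144 = 144 + 35*Z)
sqrt(1070 + X(-68, -54)/(-627)) = sqrt(1070 + (144 + 35*(-54))/(-627)) = sqrt(1070 + (144 - 1890)*(-1/627)) = sqrt(1070 - 1746*(-1/627)) = sqrt(1070 + 582/209) = sqrt(224212/209) = 2*sqrt(11715077)/209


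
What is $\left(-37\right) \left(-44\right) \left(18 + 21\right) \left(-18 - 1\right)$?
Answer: $-1206348$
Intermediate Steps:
$\left(-37\right) \left(-44\right) \left(18 + 21\right) \left(-18 - 1\right) = 1628 \cdot 39 \left(-18 + \left(-8 + 7\right)\right) = 1628 \cdot 39 \left(-18 - 1\right) = 1628 \cdot 39 \left(-19\right) = 1628 \left(-741\right) = -1206348$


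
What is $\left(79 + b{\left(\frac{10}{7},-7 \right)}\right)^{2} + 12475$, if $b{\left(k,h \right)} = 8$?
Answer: $20044$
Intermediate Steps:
$\left(79 + b{\left(\frac{10}{7},-7 \right)}\right)^{2} + 12475 = \left(79 + 8\right)^{2} + 12475 = 87^{2} + 12475 = 7569 + 12475 = 20044$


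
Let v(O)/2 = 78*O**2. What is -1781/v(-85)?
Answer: -137/86700 ≈ -0.0015802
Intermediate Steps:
v(O) = 156*O**2 (v(O) = 2*(78*O**2) = 156*O**2)
-1781/v(-85) = -1781/(156*(-85)**2) = -1781/(156*7225) = -1781/1127100 = -1781*1/1127100 = -137/86700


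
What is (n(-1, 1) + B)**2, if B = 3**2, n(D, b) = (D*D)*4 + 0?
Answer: 169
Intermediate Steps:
n(D, b) = 4*D**2 (n(D, b) = D**2*4 + 0 = 4*D**2 + 0 = 4*D**2)
B = 9
(n(-1, 1) + B)**2 = (4*(-1)**2 + 9)**2 = (4*1 + 9)**2 = (4 + 9)**2 = 13**2 = 169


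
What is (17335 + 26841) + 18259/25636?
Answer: 1132514195/25636 ≈ 44177.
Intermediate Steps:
(17335 + 26841) + 18259/25636 = 44176 + 18259*(1/25636) = 44176 + 18259/25636 = 1132514195/25636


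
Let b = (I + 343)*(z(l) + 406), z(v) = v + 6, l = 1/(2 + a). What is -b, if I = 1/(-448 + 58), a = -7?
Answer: -275430371/1950 ≈ -1.4125e+5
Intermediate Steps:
I = -1/390 (I = 1/(-390) = -1/390 ≈ -0.0025641)
l = -⅕ (l = 1/(2 - 7) = 1/(-5) = -⅕ ≈ -0.20000)
z(v) = 6 + v
b = 275430371/1950 (b = (-1/390 + 343)*((6 - ⅕) + 406) = 133769*(29/5 + 406)/390 = (133769/390)*(2059/5) = 275430371/1950 ≈ 1.4125e+5)
-b = -1*275430371/1950 = -275430371/1950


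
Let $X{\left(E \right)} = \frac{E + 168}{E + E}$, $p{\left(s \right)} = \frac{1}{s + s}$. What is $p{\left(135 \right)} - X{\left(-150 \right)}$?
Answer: $\frac{43}{675} \approx 0.063704$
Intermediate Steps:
$p{\left(s \right)} = \frac{1}{2 s}$
$X{\left(E \right)} = \frac{168 + E}{2 E}$
$p{\left(135 \right)} - X{\left(-150 \right)} = \frac{1}{2 \cdot 135} - \frac{168 - 150}{2 \left(-150\right)} = \frac{1}{2} \cdot \frac{1}{135} - \frac{1}{2} \left(- \frac{1}{150}\right) 18 = \frac{1}{270} - - \frac{3}{50} = \frac{1}{270} + \frac{3}{50} = \frac{43}{675}$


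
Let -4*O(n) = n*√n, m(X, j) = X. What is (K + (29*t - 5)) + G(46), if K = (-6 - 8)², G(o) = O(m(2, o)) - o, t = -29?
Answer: -696 - √2/2 ≈ -696.71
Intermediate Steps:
O(n) = -n^(3/2)/4 (O(n) = -n*√n/4 = -n^(3/2)/4)
G(o) = -o - √2/2 (G(o) = -√2/2 - o = -o - √2/2)
K = 196 (K = (-14)² = 196)
(K + (29*t - 5)) + G(46) = (196 + (29*(-29) - 5)) + (-1*46 - √2/2) = (196 + (-841 - 5)) + (-46 - √2/2) = (196 - 846) + (-46 - √2/2) = -650 + (-46 - √2/2) = -696 - √2/2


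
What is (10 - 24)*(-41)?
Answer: 574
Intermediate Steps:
(10 - 24)*(-41) = -14*(-41) = 574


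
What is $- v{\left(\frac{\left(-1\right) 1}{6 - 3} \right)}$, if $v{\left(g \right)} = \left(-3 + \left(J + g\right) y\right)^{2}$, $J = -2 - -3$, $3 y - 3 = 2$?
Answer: $- \frac{289}{81} \approx -3.5679$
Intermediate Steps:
$y = \frac{5}{3}$ ($y = 1 + \frac{1}{3} \cdot 2 = 1 + \frac{2}{3} = \frac{5}{3} \approx 1.6667$)
$J = 1$ ($J = -2 + 3 = 1$)
$v{\left(g \right)} = \left(- \frac{4}{3} + \frac{5 g}{3}\right)^{2}$ ($v{\left(g \right)} = \left(-3 + \left(1 + g\right) \frac{5}{3}\right)^{2} = \left(-3 + \left(\frac{5}{3} + \frac{5 g}{3}\right)\right)^{2} = \left(- \frac{4}{3} + \frac{5 g}{3}\right)^{2}$)
$- v{\left(\frac{\left(-1\right) 1}{6 - 3} \right)} = - \frac{\left(-4 + 5 \frac{\left(-1\right) 1}{6 - 3}\right)^{2}}{9} = - \frac{\left(-4 + 5 \left(- \frac{1}{3}\right)\right)^{2}}{9} = - \frac{\left(-4 - \frac{5}{3}\right)^{2}}{9} = - \frac{\left(- \frac{17}{3}\right)^{2}}{9} = - \frac{289}{9 \cdot 9} = \left(-1\right) \frac{289}{81} = - \frac{289}{81}$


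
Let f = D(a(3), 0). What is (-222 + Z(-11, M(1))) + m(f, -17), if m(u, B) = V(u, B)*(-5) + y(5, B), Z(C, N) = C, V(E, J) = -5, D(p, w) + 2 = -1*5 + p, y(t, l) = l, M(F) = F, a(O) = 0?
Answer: -225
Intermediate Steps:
D(p, w) = -7 + p (D(p, w) = -2 + (-1*5 + p) = -2 + (-5 + p) = -7 + p)
f = -7 (f = -7 + 0 = -7)
m(u, B) = 25 + B (m(u, B) = -5*(-5) + B = 25 + B)
(-222 + Z(-11, M(1))) + m(f, -17) = (-222 - 11) + (25 - 17) = -233 + 8 = -225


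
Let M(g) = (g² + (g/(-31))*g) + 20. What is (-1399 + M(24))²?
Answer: 648669961/961 ≈ 6.7500e+5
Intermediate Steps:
M(g) = 20 + 30*g²/31 (M(g) = (g² + (g*(-1/31))*g) + 20 = (g² + (-g/31)*g) + 20 = (g² - g²/31) + 20 = 30*g²/31 + 20 = 20 + 30*g²/31)
(-1399 + M(24))² = (-1399 + (20 + (30/31)*24²))² = (-1399 + (20 + (30/31)*576))² = (-1399 + (20 + 17280/31))² = (-1399 + 17900/31)² = (-25469/31)² = 648669961/961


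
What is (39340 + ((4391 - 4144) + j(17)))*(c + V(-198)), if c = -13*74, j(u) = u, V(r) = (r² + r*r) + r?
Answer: 3059329792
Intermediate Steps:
V(r) = r + 2*r² (V(r) = (r² + r²) + r = 2*r² + r = r + 2*r²)
c = -962
(39340 + ((4391 - 4144) + j(17)))*(c + V(-198)) = (39340 + ((4391 - 4144) + 17))*(-962 - 198*(1 + 2*(-198))) = (39340 + (247 + 17))*(-962 - 198*(1 - 396)) = (39340 + 264)*(-962 - 198*(-395)) = 39604*(-962 + 78210) = 39604*77248 = 3059329792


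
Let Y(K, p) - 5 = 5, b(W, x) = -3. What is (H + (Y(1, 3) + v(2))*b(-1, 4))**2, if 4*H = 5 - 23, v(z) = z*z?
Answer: 8649/4 ≈ 2162.3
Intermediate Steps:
Y(K, p) = 10 (Y(K, p) = 5 + 5 = 10)
v(z) = z**2
H = -9/2 (H = (5 - 23)/4 = (1/4)*(-18) = -9/2 ≈ -4.5000)
(H + (Y(1, 3) + v(2))*b(-1, 4))**2 = (-9/2 + (10 + 2**2)*(-3))**2 = (-9/2 + (10 + 4)*(-3))**2 = (-9/2 + 14*(-3))**2 = (-9/2 - 42)**2 = (-93/2)**2 = 8649/4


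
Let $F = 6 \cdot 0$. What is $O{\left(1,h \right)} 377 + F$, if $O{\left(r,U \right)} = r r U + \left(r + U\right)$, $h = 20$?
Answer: $15457$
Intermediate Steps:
$F = 0$
$O{\left(r,U \right)} = U + r + U r^{2}$ ($O{\left(r,U \right)} = r^{2} U + \left(U + r\right) = U r^{2} + \left(U + r\right) = U + r + U r^{2}$)
$O{\left(1,h \right)} 377 + F = \left(20 + 1 + 20 \cdot 1^{2}\right) 377 + 0 = \left(20 + 1 + 20 \cdot 1\right) 377 + 0 = \left(20 + 1 + 20\right) 377 + 0 = 41 \cdot 377 + 0 = 15457 + 0 = 15457$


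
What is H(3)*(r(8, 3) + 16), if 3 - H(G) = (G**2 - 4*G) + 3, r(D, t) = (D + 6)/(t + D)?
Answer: 570/11 ≈ 51.818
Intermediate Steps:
r(D, t) = (6 + D)/(D + t)
H(G) = -G**2 + 4*G (H(G) = 3 - ((G**2 - 4*G) + 3) = 3 - (3 + G**2 - 4*G) = 3 + (-3 - G**2 + 4*G) = -G**2 + 4*G)
H(3)*(r(8, 3) + 16) = (3*(4 - 1*3))*((6 + 8)/(8 + 3) + 16) = (3*(4 - 3))*(14/11 + 16) = (3*1)*((1/11)*14 + 16) = 3*(14/11 + 16) = 3*(190/11) = 570/11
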